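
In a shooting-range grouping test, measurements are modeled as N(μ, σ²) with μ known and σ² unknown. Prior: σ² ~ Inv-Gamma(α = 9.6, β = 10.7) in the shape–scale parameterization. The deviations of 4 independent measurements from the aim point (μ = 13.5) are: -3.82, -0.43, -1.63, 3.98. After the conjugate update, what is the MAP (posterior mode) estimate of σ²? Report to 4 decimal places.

With known mean μ and an Inverse-Gamma(α, β) prior on σ², the Normal likelihood is conjugate: posterior is Inv-Gamma(α + n/2, β + Σ(xᵢ−μ)²/2).
Σ(xᵢ−μ)² = (-3.82)² + (-0.43)² + (-1.63)² + (3.98)² = 33.2746.
Posterior: Inv-Gamma(9.6 + 4/2, 10.7 + 33.2746/2) = Inv-Gamma(11.60, 27.33730).
Mode = β/(α+1) = 27.33730/12.60 = 2.1696.

2.1696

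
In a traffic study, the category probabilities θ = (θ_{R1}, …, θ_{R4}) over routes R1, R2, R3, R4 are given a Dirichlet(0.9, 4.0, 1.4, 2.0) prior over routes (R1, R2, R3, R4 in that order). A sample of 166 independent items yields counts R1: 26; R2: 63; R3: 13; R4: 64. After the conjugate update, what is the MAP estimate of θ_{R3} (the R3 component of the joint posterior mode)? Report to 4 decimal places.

The Dirichlet prior is conjugate to the Multinomial likelihood: each posterior αⱼ = prior αⱼ + observed count nⱼ.
Posterior concentration: (26.9, 67.0, 14.4, 66.0), total = 174.3.
Joint mode component: (α_{R3}−1)/(Σα−K) = 13.4/170.3 = 0.0787.

0.0787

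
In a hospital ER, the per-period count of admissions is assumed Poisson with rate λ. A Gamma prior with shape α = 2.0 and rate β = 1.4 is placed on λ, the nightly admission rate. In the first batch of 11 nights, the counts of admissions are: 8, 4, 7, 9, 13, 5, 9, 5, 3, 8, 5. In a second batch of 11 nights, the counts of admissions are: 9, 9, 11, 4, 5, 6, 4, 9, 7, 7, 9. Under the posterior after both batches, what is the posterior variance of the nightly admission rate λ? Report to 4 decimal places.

With a Gamma(shape α, rate β) prior, the Poisson likelihood is conjugate: the posterior is Gamma(α + ΣXᵢ, β + n).
Batch 1: sum of counts S = 76 over n = 11 nights.
After batch 1: Gamma(α+S, β+n) = Gamma(2.0+76, 1.4+11) = Gamma(78.0, 12.4).
Batch 2: sum of counts S = 80 over n = 11 nights.
After batch 2: Gamma(α+S, β+n) = Gamma(78.0+80, 12.4+11) = Gamma(158.0, 23.4).
Var = α/β² = 158.0/23.4² = 0.2886.

0.2886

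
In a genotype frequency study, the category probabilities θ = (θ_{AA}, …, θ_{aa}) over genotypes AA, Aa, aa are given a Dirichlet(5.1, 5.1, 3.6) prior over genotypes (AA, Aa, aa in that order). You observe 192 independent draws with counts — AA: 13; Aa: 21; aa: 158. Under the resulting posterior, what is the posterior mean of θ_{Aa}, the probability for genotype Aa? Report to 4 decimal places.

0.1268

The Dirichlet prior is conjugate to the Multinomial likelihood: each posterior αⱼ = prior αⱼ + observed count nⱼ.
Posterior concentration: (18.1, 26.1, 161.6), total = 205.8.
E[θ_{Aa}|data] = α_{Aa}/Σα = 26.1/205.8 = 0.1268.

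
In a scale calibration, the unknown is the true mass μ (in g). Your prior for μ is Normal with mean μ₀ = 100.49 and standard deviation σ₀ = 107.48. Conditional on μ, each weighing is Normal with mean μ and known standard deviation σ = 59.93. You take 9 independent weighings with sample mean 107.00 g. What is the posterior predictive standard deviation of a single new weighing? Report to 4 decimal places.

For Normal data with known variance σ², a Normal(μ₀, σ₀²) prior on μ is conjugate. Posterior precision = 1/σ₀² + n/σ²; posterior mean is the precision-weighted average of μ₀ and x̄.
σ₀² = 107.48² = 11551.9504, σ² = 59.93² = 3591.6049; σ² + n·σ₀² = 3591.6049 + 9·11551.9504 = 107559.1585.
Posterior precision = 1/σ₀² + n/σ² = 1/11551.9504 + 9/3591.6049 = (σ² + n·σ₀²)/(σ₀²σ²) = 107559.1585/(11551.9504·3591.6049); posterior variance σₙ² = σ₀²σ²/(σ² + n·σ₀²) = 11551.9504·3591.6049/107559.1585 = 385.741598.
Predictive variance for one new observation = σₙ² + σ² = 11551.9504·3591.6049/107559.1585 + 3591.6049 = σ²·(σ₀² + 107559.1585)/107559.1585 = 3591.6049·119111.1089/107559.1585 = 3977.346498; SD = √(3591.6049·119111.1089/107559.1585) = 63.0662.

63.0662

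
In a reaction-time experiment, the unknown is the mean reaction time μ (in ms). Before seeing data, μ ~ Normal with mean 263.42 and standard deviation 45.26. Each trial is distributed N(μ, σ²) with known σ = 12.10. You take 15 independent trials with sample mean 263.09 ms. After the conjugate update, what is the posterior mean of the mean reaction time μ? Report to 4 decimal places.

For Normal data with known variance σ², a Normal(μ₀, σ₀²) prior on μ is conjugate. Posterior precision = 1/σ₀² + n/σ²; posterior mean is the precision-weighted average of μ₀ and x̄.
n·x̄ = 15·263.09 = 3946.35.
σ₀² = 45.26² = 2048.4676, σ² = 12.10² = 146.41; σ² + n·σ₀² = 146.41 + 15·2048.4676 = 30873.424.
Posterior mean = (μ₀/σ₀² + n·x̄/σ²)/(1/σ₀² + n/σ²) = (σ²·μ₀ + σ₀²·n·x̄)/(σ² + n·σ₀²) = (146.41·263.42 + 2048.4676·3946.35)/30873.424 = 8122537.43546/30873.424 = 263.0916.

263.0916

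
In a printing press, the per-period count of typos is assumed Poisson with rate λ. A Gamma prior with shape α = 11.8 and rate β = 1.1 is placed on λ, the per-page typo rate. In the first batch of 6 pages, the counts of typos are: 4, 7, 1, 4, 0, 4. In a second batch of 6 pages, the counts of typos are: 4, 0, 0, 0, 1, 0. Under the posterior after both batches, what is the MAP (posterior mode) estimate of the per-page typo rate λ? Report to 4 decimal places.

2.7328

With a Gamma(shape α, rate β) prior, the Poisson likelihood is conjugate: the posterior is Gamma(α + ΣXᵢ, β + n).
Batch 1: sum of counts S = 20 over n = 6 pages.
After batch 1: Gamma(α+S, β+n) = Gamma(11.8+20, 1.1+6) = Gamma(31.8, 7.1).
Batch 2: sum of counts S = 5 over n = 6 pages.
After batch 2: Gamma(α+S, β+n) = Gamma(31.8+5, 7.1+6) = Gamma(36.8, 13.1).
Mode of Gamma(α,β) for α≥1 is (α−1)/β = 35.8/13.1 = 2.7328.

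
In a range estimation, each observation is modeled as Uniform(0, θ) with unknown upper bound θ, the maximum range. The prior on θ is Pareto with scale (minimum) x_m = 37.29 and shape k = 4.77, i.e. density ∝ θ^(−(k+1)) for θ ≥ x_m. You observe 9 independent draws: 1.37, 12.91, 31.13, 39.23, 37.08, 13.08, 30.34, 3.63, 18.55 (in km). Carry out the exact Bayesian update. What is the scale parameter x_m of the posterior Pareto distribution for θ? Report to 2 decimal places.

39.23

A Pareto(scale x_m, shape k) prior on the upper bound θ of Uniform(0, θ) is conjugate: posterior is Pareto(max(x_m, max xᵢ), k + n).
Sample maximum = 39.23; prior scale x_m = 37.29 → posterior scale = max = 39.23.
Posterior shape = 4.77 + 9 = 13.77.
Posterior scale x_m = 39.23.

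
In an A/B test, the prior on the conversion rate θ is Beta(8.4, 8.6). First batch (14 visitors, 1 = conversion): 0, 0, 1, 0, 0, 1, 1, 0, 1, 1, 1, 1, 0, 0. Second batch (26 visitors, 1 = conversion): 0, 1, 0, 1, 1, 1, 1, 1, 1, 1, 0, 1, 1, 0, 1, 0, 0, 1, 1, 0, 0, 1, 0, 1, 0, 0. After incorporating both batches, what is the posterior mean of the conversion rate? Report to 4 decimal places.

0.5333

The Beta prior is conjugate to a Binomial/Bernoulli likelihood; the update adds successes to α and failures to β.
After batch 1: Beta(8.4+7, 8.6+7) = Beta(15.4, 15.6).
After batch 2: Beta(15.4+15, 15.6+11) = Beta(30.4, 26.6).
Posterior mean = α/(α+β) = 30.4/57.0 = 0.5333.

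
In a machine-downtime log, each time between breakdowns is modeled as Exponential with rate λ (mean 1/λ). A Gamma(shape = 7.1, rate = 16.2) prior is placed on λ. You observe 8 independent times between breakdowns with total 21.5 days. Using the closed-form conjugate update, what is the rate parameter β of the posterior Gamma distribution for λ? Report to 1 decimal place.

With a Gamma(shape α, rate β) prior on the exponential rate λ, the posterior after n observations with total T = Σxᵢ is Gamma(α+n, β+T).
Posterior: Gamma(7.1+8, 16.2+21.5) = Gamma(15.1, 37.7).
Posterior β = 37.7.

37.7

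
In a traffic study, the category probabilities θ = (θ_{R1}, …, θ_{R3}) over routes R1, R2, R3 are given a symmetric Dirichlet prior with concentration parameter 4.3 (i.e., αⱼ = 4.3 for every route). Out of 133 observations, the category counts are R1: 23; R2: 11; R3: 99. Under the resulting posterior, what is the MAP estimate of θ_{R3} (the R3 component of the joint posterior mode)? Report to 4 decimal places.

0.7159

The Dirichlet prior is conjugate to the Multinomial likelihood: each posterior αⱼ = prior αⱼ + observed count nⱼ.
Posterior concentration: (27.3, 15.3, 103.3), total = 145.9.
Joint mode component: (α_{R3}−1)/(Σα−K) = 102.3/142.9 = 0.7159.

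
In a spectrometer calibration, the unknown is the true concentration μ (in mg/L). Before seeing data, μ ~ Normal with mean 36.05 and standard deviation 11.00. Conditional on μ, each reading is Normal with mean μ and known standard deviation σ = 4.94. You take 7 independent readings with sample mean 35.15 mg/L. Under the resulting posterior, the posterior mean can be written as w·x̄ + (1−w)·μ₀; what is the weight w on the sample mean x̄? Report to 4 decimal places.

For Normal data with known variance σ², a Normal(μ₀, σ₀²) prior on μ is conjugate. Posterior precision = 1/σ₀² + n/σ²; posterior mean is the precision-weighted average of μ₀ and x̄.
σ₀² = 11.00² = 121, σ² = 4.94² = 24.4036. Prior precision 1/σ₀² = 1/121; data precision n/σ² = 7/24.4036.
w = (n/σ²)/(1/σ₀² + n/σ²) = n·σ₀²/(σ² + n·σ₀²) = 7·121/(24.4036 + 7·121) = 847/871.4036 = 0.9720.

0.9720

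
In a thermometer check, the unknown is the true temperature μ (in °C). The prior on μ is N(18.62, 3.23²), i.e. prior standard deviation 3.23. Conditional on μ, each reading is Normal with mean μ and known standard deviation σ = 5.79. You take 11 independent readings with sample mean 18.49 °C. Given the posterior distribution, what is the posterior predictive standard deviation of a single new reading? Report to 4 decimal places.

For Normal data with known variance σ², a Normal(μ₀, σ₀²) prior on μ is conjugate. Posterior precision = 1/σ₀² + n/σ²; posterior mean is the precision-weighted average of μ₀ and x̄.
σ₀² = 3.23² = 10.4329, σ² = 5.79² = 33.5241; σ² + n·σ₀² = 33.5241 + 11·10.4329 = 148.286.
Posterior precision = 1/σ₀² + n/σ² = 1/10.4329 + 11/33.5241 = (σ² + n·σ₀²)/(σ₀²σ²) = 148.286/(10.4329·33.5241); posterior variance σₙ² = σ₀²σ²/(σ² + n·σ₀²) = 10.4329·33.5241/148.286 = 2.358642.
Predictive variance for one new observation = σₙ² + σ² = 10.4329·33.5241/148.286 + 33.5241 = σ²·(σ₀² + 148.286)/148.286 = 33.5241·158.7189/148.286 = 35.882742; SD = √(33.5241·158.7189/148.286) = 5.9902.

5.9902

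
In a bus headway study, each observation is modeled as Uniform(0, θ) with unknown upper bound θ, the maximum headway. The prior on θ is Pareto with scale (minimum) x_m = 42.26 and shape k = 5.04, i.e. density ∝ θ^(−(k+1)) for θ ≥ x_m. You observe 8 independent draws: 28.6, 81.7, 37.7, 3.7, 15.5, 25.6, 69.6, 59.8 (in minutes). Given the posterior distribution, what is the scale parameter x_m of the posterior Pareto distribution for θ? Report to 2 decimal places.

81.70

A Pareto(scale x_m, shape k) prior on the upper bound θ of Uniform(0, θ) is conjugate: posterior is Pareto(max(x_m, max xᵢ), k + n).
Sample maximum = 81.7; prior scale x_m = 42.26 → posterior scale = max = 81.70.
Posterior shape = 5.04 + 8 = 13.04.
Posterior scale x_m = 81.70.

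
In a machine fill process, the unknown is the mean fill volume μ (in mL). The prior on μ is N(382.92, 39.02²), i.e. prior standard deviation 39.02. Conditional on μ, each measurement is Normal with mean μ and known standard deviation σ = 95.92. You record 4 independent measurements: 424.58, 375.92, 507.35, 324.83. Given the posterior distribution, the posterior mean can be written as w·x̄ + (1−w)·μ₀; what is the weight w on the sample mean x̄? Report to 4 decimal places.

For Normal data with known variance σ², a Normal(μ₀, σ₀²) prior on μ is conjugate. Posterior precision = 1/σ₀² + n/σ²; posterior mean is the precision-weighted average of μ₀ and x̄.
σ₀² = 39.02² = 1522.5604, σ² = 95.92² = 9200.6464. Prior precision 1/σ₀² = 1/1522.5604; data precision n/σ² = 4/9200.6464.
w = (n/σ²)/(1/σ₀² + n/σ²) = n·σ₀²/(σ² + n·σ₀²) = 4·1522.5604/(9200.6464 + 4·1522.5604) = 6090.2416/15290.888 = 0.3983.

0.3983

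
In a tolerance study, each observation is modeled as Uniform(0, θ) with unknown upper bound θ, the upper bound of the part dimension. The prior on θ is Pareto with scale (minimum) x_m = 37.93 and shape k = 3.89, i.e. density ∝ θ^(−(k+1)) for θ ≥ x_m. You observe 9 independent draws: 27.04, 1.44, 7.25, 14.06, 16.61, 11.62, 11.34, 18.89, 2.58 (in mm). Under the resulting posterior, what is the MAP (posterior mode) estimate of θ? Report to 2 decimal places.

37.93

A Pareto(scale x_m, shape k) prior on the upper bound θ of Uniform(0, θ) is conjugate: posterior is Pareto(max(x_m, max xᵢ), k + n).
Sample maximum = 27.04; prior scale x_m = 37.93 → posterior scale = max = 37.93.
Posterior shape = 3.89 + 9 = 12.89.
The Pareto density is decreasing on [x_m, ∞), so the mode is x_m = 37.93.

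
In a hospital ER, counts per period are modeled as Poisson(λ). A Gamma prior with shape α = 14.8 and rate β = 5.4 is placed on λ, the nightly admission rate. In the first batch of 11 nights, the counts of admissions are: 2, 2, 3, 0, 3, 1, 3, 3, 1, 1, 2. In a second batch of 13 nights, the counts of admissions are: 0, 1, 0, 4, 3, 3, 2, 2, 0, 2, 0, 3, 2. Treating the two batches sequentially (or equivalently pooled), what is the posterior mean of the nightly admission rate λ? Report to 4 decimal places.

1.9660

With a Gamma(shape α, rate β) prior, the Poisson likelihood is conjugate: the posterior is Gamma(α + ΣXᵢ, β + n).
Batch 1: sum of counts S = 21 over n = 11 nights.
After batch 1: Gamma(α+S, β+n) = Gamma(14.8+21, 5.4+11) = Gamma(35.8, 16.4).
Batch 2: sum of counts S = 22 over n = 13 nights.
After batch 2: Gamma(α+S, β+n) = Gamma(35.8+22, 16.4+13) = Gamma(57.8, 29.4).
Posterior mean = α/β = 57.8/29.4 = 1.9660.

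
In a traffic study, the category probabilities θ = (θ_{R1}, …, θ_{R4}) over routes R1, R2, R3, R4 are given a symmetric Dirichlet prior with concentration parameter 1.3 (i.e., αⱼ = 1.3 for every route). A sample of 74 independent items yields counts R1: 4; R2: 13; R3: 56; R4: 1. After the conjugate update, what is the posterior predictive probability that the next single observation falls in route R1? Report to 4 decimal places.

The Dirichlet prior is conjugate to the Multinomial likelihood: each posterior αⱼ = prior αⱼ + observed count nⱼ.
Posterior concentration: (5.3, 14.3, 57.3, 2.3), total = 79.2.
P(next = R1 | data) = α_{R1}/Σα = 0.0669.

0.0669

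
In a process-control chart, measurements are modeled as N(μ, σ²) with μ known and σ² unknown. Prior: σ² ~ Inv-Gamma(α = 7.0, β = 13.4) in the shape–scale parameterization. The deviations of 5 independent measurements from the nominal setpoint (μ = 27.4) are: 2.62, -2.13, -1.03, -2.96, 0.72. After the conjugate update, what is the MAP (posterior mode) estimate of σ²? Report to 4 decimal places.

2.3115

With known mean μ and an Inverse-Gamma(α, β) prior on σ², the Normal likelihood is conjugate: posterior is Inv-Gamma(α + n/2, β + Σ(xᵢ−μ)²/2).
Σ(xᵢ−μ)² = (2.62)² + (-2.13)² + (-1.03)² + (-2.96)² + (0.72)² = 21.7422.
Posterior: Inv-Gamma(7.0 + 5/2, 13.4 + 21.7422/2) = Inv-Gamma(9.50, 24.27110).
Mode = β/(α+1) = 24.27110/10.50 = 2.3115.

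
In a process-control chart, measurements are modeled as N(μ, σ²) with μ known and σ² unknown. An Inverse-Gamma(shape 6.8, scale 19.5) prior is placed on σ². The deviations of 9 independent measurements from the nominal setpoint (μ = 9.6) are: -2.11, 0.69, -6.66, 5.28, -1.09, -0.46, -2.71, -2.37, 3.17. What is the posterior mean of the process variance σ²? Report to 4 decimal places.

6.8239

With known mean μ and an Inverse-Gamma(α, β) prior on σ², the Normal likelihood is conjugate: posterior is Inv-Gamma(α + n/2, β + Σ(xᵢ−μ)²/2).
Σ(xᵢ−μ)² = (-2.11)² + (0.69)² + (-6.66)² + (5.28)² + (-1.09)² + (-0.46)² + (-2.71)² + (-2.37)² + (3.17)² = 101.5718.
Posterior: Inv-Gamma(6.8 + 9/2, 19.5 + 101.5718/2) = Inv-Gamma(11.30, 70.28590).
E[σ²|data] = β/(α−1) = 70.28590/10.30 = 6.8239.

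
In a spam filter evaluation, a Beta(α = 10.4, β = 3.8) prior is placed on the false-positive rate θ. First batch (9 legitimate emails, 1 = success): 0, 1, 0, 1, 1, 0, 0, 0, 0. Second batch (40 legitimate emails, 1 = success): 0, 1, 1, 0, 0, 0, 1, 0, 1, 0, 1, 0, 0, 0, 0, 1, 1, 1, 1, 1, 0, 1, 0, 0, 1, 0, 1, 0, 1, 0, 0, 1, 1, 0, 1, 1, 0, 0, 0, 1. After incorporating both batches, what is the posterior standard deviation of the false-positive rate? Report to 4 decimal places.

The Beta prior is conjugate to a Binomial/Bernoulli likelihood; the update adds successes to α and failures to β.
After batch 1: Beta(10.4+3, 3.8+6) = Beta(13.4, 9.8).
After batch 2: Beta(13.4+19, 9.8+21) = Beta(32.4, 30.8).
Var = αβ/((α+β)²(α+β+1)) = 32.4·30.8/(63.2²·64.2) = 0.00389159; SD = √0.00389159 = 0.0624.

0.0624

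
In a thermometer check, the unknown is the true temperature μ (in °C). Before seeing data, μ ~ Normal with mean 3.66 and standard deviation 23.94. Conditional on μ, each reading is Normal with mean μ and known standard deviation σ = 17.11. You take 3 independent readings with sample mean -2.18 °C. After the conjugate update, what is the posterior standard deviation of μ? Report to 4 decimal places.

9.1316

For Normal data with known variance σ², a Normal(μ₀, σ₀²) prior on μ is conjugate. Posterior precision = 1/σ₀² + n/σ²; posterior mean is the precision-weighted average of μ₀ and x̄.
σ₀² = 23.94² = 573.1236, σ² = 17.11² = 292.7521; σ² + n·σ₀² = 292.7521 + 3·573.1236 = 2012.1229.
Posterior precision = 1/σ₀² + n/σ² = 1/573.1236 + 3/292.7521 = (σ² + n·σ₀²)/(σ₀²σ²) = 2012.1229/(573.1236·292.7521); posterior variance σₙ² = σ₀²σ²/(σ² + n·σ₀²) = 573.1236·292.7521/2012.1229 = 83.386128.
Posterior SD = √σₙ² = √(573.1236·292.7521/2012.1229) = 9.1316.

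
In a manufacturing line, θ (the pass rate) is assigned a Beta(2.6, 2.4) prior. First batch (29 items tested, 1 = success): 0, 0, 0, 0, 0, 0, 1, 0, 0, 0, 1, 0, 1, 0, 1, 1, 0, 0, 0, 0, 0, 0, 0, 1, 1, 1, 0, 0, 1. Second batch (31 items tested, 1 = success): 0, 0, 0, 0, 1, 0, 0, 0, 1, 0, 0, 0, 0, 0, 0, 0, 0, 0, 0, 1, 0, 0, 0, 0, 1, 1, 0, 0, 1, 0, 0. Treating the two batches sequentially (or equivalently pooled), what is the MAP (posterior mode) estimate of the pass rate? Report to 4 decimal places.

0.2635

The Beta prior is conjugate to a Binomial/Bernoulli likelihood; the update adds successes to α and failures to β.
After batch 1: Beta(2.6+9, 2.4+20) = Beta(11.6, 22.4).
After batch 2: Beta(11.6+6, 22.4+25) = Beta(17.6, 47.4).
Mode of Beta(a,b) for a,b>1 is (a−1)/(a+b−2) = 16.6/63.0 = 0.2635.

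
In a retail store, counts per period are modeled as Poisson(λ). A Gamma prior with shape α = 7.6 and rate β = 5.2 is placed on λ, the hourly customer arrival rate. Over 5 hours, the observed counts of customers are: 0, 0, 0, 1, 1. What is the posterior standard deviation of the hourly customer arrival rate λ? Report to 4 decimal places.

With a Gamma(shape α, rate β) prior, the Poisson likelihood is conjugate: the posterior is Gamma(α + ΣXᵢ, β + n).
Sum of counts S = 2 over n = 5 hours.
Posterior: Gamma(α+S, β+n) = Gamma(7.6+2, 5.2+5) = Gamma(9.6, 10.2).
SD = √α/β = √9.6/10.2 = 0.3038.

0.3038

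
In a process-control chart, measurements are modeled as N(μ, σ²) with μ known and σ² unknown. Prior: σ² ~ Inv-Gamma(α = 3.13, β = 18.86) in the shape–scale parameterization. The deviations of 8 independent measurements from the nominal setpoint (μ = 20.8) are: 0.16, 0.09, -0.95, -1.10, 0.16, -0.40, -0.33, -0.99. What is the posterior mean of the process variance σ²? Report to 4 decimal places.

With known mean μ and an Inverse-Gamma(α, β) prior on σ², the Normal likelihood is conjugate: posterior is Inv-Gamma(α + n/2, β + Σ(xᵢ−μ)²/2).
Σ(xᵢ−μ)² = (0.16)² + (0.09)² + (-0.95)² + (-1.10)² + (0.16)² + (-0.40)² + (-0.33)² + (-0.99)² = 3.4208.
Posterior: Inv-Gamma(3.13 + 8/2, 18.86 + 3.4208/2) = Inv-Gamma(7.13, 20.57040).
E[σ²|data] = β/(α−1) = 20.57040/6.13 = 3.3557.

3.3557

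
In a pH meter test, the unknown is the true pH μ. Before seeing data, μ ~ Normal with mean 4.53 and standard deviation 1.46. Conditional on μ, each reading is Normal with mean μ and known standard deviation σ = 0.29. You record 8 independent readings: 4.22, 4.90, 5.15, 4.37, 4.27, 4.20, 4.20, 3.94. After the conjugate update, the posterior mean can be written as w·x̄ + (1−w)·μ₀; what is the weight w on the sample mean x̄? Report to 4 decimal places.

0.9951

For Normal data with known variance σ², a Normal(μ₀, σ₀²) prior on μ is conjugate. Posterior precision = 1/σ₀² + n/σ²; posterior mean is the precision-weighted average of μ₀ and x̄.
σ₀² = 1.46² = 2.1316, σ² = 0.29² = 0.0841. Prior precision 1/σ₀² = 1/2.1316; data precision n/σ² = 8/0.0841.
w = (n/σ²)/(1/σ₀² + n/σ²) = n·σ₀²/(σ² + n·σ₀²) = 8·2.1316/(0.0841 + 8·2.1316) = 17.0528/17.1369 = 0.9951.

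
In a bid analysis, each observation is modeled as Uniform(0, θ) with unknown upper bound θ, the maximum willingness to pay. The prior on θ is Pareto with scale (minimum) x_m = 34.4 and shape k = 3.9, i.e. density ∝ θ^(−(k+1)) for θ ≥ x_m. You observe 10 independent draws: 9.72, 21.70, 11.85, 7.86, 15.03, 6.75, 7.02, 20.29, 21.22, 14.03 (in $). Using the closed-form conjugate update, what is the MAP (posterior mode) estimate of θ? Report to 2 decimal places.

34.40

A Pareto(scale x_m, shape k) prior on the upper bound θ of Uniform(0, θ) is conjugate: posterior is Pareto(max(x_m, max xᵢ), k + n).
Sample maximum = 21.70; prior scale x_m = 34.4 → posterior scale = max = 34.40.
Posterior shape = 3.9 + 10 = 13.9.
The Pareto density is decreasing on [x_m, ∞), so the mode is x_m = 34.40.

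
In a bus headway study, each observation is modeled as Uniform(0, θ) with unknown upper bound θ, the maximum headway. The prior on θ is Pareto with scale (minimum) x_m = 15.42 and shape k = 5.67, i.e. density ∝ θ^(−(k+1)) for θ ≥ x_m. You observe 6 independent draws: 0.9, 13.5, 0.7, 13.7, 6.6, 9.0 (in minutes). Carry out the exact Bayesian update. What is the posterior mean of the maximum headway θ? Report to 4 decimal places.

16.8652

A Pareto(scale x_m, shape k) prior on the upper bound θ of Uniform(0, θ) is conjugate: posterior is Pareto(max(x_m, max xᵢ), k + n).
Sample maximum = 13.7; prior scale x_m = 15.42 → posterior scale = max = 15.42.
Posterior shape = 5.67 + 6 = 11.67.
E[θ|data] = k·x_m/(k−1) = 11.67·15.42/10.67 = 16.8652.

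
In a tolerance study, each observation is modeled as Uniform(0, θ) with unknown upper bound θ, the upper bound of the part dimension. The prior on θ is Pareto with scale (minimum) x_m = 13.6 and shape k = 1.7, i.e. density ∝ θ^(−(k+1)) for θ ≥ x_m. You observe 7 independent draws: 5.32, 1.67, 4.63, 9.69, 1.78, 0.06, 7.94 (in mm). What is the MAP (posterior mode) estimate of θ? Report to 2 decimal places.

A Pareto(scale x_m, shape k) prior on the upper bound θ of Uniform(0, θ) is conjugate: posterior is Pareto(max(x_m, max xᵢ), k + n).
Sample maximum = 9.69; prior scale x_m = 13.6 → posterior scale = max = 13.60.
Posterior shape = 1.7 + 7 = 8.7.
The Pareto density is decreasing on [x_m, ∞), so the mode is x_m = 13.60.

13.60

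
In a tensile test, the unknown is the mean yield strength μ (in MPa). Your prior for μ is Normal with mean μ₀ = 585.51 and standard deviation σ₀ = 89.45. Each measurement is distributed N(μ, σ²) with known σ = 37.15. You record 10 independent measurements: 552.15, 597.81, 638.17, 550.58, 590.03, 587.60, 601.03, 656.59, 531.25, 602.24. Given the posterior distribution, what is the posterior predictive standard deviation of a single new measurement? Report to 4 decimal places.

For Normal data with known variance σ², a Normal(μ₀, σ₀²) prior on μ is conjugate. Posterior precision = 1/σ₀² + n/σ²; posterior mean is the precision-weighted average of μ₀ and x̄.
σ₀² = 89.45² = 8001.3025, σ² = 37.15² = 1380.1225; σ² + n·σ₀² = 1380.1225 + 10·8001.3025 = 81393.1475.
Posterior precision = 1/σ₀² + n/σ² = 1/8001.3025 + 10/1380.1225 = (σ² + n·σ₀²)/(σ₀²σ²) = 81393.1475/(8001.3025·1380.1225); posterior variance σₙ² = σ₀²σ²/(σ² + n·σ₀²) = 8001.3025·1380.1225/81393.1475 = 135.672080.
Predictive variance for one new observation = σₙ² + σ² = 8001.3025·1380.1225/81393.1475 + 1380.1225 = σ²·(σ₀² + 81393.1475)/81393.1475 = 1380.1225·89394.45/81393.1475 = 1515.794580; SD = √(1380.1225·89394.45/81393.1475) = 38.9332.

38.9332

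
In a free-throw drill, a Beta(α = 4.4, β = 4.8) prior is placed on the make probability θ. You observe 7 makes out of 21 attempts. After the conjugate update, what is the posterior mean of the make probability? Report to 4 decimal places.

The Beta prior is conjugate to a Binomial/Bernoulli likelihood; the update adds successes to α and failures to β.
Posterior: Beta(α+k, β+n−k) = Beta(4.4+7, 4.8+14) = Beta(11.4, 18.8).
Posterior mean = α/(α+β) = 11.4/30.2 = 0.3775.

0.3775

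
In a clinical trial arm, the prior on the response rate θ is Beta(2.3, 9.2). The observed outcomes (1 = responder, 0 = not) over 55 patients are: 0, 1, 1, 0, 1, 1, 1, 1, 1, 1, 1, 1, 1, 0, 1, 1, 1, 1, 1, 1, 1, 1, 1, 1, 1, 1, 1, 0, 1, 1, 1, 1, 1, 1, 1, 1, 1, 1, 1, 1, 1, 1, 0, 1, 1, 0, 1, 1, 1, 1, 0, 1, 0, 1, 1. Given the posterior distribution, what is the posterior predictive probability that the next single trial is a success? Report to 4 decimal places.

0.7414

The Beta prior is conjugate to a Binomial/Bernoulli likelihood; the update adds successes to α and failures to β.
Posterior: Beta(α+k, β+n−k) = Beta(2.3+47, 9.2+8) = Beta(49.3, 17.2).
For a single future Bernoulli trial, P(success | data) = α/(α+β) = 0.7414.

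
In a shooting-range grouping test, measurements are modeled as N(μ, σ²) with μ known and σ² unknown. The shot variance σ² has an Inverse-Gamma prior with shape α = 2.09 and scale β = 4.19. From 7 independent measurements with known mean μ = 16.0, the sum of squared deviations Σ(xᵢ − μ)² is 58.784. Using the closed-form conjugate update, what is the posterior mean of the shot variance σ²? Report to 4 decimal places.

7.3163

With known mean μ and an Inverse-Gamma(α, β) prior on σ², the Normal likelihood is conjugate: posterior is Inv-Gamma(α + n/2, β + Σ(xᵢ−μ)²/2).
Posterior: Inv-Gamma(2.09 + 7/2, 4.19 + 58.784/2) = Inv-Gamma(5.59, 33.5820).
E[σ²|data] = β/(α−1) = 33.5820/4.59 = 7.3163.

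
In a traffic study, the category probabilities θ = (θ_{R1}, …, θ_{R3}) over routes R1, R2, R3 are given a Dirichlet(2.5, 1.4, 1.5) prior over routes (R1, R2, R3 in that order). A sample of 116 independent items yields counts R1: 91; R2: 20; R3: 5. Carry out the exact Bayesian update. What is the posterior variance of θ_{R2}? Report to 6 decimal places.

0.001186

The Dirichlet prior is conjugate to the Multinomial likelihood: each posterior αⱼ = prior αⱼ + observed count nⱼ.
Posterior concentration: (93.5, 21.4, 6.5), total = 121.4.
Var[θ_j] = α_j(Σα−α_j)/((Σα)²(Σα+1)) = 21.4·100.0/(121.4²·122.4) = 0.001186.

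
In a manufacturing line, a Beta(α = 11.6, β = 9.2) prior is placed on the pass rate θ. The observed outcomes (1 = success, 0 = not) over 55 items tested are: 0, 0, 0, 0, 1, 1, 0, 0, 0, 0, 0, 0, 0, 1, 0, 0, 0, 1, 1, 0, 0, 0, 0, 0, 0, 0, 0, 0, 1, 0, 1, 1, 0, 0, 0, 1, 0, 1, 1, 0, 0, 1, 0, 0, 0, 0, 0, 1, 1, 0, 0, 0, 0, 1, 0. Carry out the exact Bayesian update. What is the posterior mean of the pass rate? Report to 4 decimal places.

The Beta prior is conjugate to a Binomial/Bernoulli likelihood; the update adds successes to α and failures to β.
Posterior: Beta(α+k, β+n−k) = Beta(11.6+15, 9.2+40) = Beta(26.6, 49.2).
Posterior mean = α/(α+β) = 26.6/75.8 = 0.3509.

0.3509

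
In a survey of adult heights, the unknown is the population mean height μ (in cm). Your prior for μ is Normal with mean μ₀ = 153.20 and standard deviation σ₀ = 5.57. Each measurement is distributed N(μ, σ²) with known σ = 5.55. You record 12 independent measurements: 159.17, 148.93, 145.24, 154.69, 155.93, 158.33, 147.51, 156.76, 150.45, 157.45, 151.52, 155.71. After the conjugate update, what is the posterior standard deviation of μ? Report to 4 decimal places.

For Normal data with known variance σ², a Normal(μ₀, σ₀²) prior on μ is conjugate. Posterior precision = 1/σ₀² + n/σ²; posterior mean is the precision-weighted average of μ₀ and x̄.
σ₀² = 5.57² = 31.0249, σ² = 5.55² = 30.8025; σ² + n·σ₀² = 30.8025 + 12·31.0249 = 403.1013.
Posterior precision = 1/σ₀² + n/σ² = 1/31.0249 + 12/30.8025 = (σ² + n·σ₀²)/(σ₀²σ²) = 403.1013/(31.0249·30.8025); posterior variance σₙ² = σ₀²σ²/(σ² + n·σ₀²) = 31.0249·30.8025/403.1013 = 2.370730.
Posterior SD = √σₙ² = √(31.0249·30.8025/403.1013) = 1.5397.

1.5397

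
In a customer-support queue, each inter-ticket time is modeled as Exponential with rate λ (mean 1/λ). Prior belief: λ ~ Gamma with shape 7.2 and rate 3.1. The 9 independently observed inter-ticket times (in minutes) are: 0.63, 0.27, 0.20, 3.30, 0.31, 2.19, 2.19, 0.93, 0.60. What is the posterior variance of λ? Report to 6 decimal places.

0.086061

With a Gamma(shape α, rate β) prior on the exponential rate λ, the posterior after n observations with total T = Σxᵢ is Gamma(α+n, β+T).
Sum of observations T = 10.62 minutes; n = 9.
Posterior: Gamma(7.2+9, 3.1+10.62) = Gamma(16.2, 13.72).
Var = α/β² = 0.086061.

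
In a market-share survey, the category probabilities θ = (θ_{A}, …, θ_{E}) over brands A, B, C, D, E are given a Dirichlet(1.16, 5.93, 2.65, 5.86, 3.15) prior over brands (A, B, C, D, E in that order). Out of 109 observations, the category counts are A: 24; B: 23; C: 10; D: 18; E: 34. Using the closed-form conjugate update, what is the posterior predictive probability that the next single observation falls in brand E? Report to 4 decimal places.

The Dirichlet prior is conjugate to the Multinomial likelihood: each posterior αⱼ = prior αⱼ + observed count nⱼ.
Posterior concentration: (25.16, 28.93, 12.65, 23.86, 37.15), total = 127.75.
P(next = E | data) = α_{E}/Σα = 0.2908.

0.2908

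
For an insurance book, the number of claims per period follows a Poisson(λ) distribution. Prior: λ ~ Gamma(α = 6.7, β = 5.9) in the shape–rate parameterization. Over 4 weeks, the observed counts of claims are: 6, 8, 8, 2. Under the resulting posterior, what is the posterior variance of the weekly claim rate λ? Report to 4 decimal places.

With a Gamma(shape α, rate β) prior, the Poisson likelihood is conjugate: the posterior is Gamma(α + ΣXᵢ, β + n).
Sum of counts S = 24 over n = 4 weeks.
Posterior: Gamma(α+S, β+n) = Gamma(6.7+24, 5.9+4) = Gamma(30.7, 9.9).
Var = α/β² = 30.7/9.9² = 0.3132.

0.3132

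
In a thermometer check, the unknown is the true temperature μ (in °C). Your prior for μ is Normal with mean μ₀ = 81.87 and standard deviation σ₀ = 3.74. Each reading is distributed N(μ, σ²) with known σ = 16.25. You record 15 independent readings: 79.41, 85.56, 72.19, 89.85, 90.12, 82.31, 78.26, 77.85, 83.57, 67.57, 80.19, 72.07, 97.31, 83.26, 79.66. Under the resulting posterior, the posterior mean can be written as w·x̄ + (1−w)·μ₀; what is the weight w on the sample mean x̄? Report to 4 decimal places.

0.4428

For Normal data with known variance σ², a Normal(μ₀, σ₀²) prior on μ is conjugate. Posterior precision = 1/σ₀² + n/σ²; posterior mean is the precision-weighted average of μ₀ and x̄.
σ₀² = 3.74² = 13.9876, σ² = 16.25² = 264.0625. Prior precision 1/σ₀² = 1/13.9876; data precision n/σ² = 15/264.0625.
w = (n/σ²)/(1/σ₀² + n/σ²) = n·σ₀²/(σ² + n·σ₀²) = 15·13.9876/(264.0625 + 15·13.9876) = 209.814/473.8765 = 0.4428.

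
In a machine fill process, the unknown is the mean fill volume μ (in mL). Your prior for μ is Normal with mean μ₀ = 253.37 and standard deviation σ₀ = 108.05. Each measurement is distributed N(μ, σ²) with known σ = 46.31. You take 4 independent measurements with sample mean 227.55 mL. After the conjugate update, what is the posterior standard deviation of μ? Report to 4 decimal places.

For Normal data with known variance σ², a Normal(μ₀, σ₀²) prior on μ is conjugate. Posterior precision = 1/σ₀² + n/σ²; posterior mean is the precision-weighted average of μ₀ and x̄.
σ₀² = 108.05² = 11674.8025, σ² = 46.31² = 2144.6161; σ² + n·σ₀² = 2144.6161 + 4·11674.8025 = 48843.8261.
Posterior precision = 1/σ₀² + n/σ² = 1/11674.8025 + 4/2144.6161 = (σ² + n·σ₀²)/(σ₀²σ²) = 48843.8261/(11674.8025·2144.6161); posterior variance σₙ² = σ₀²σ²/(σ² + n·σ₀²) = 11674.8025·2144.6161/48843.8261 = 512.612778.
Posterior SD = √σₙ² = √(11674.8025·2144.6161/48843.8261) = 22.6410.

22.6410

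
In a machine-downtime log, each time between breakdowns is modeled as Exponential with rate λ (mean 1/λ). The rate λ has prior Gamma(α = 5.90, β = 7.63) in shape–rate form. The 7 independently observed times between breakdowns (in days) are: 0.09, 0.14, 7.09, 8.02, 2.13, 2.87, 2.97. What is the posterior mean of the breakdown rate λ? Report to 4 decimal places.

With a Gamma(shape α, rate β) prior on the exponential rate λ, the posterior after n observations with total T = Σxᵢ is Gamma(α+n, β+T).
Sum of observations T = 23.31 days; n = 7.
Posterior: Gamma(5.90+7, 7.63+23.31) = Gamma(12.90, 30.94).
Posterior mean of λ = α/β = 12.90/30.94 = 0.4169.

0.4169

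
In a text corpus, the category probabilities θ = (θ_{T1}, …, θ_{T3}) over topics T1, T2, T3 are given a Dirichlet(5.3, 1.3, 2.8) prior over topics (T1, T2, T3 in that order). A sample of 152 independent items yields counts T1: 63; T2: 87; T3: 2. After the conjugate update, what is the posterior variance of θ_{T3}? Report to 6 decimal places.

The Dirichlet prior is conjugate to the Multinomial likelihood: each posterior αⱼ = prior αⱼ + observed count nⱼ.
Posterior concentration: (68.3, 88.3, 4.8), total = 161.4.
Var[θ_j] = α_j(Σα−α_j)/((Σα)²(Σα+1)) = 4.8·156.6/(161.4²·162.4) = 0.000178.

0.000178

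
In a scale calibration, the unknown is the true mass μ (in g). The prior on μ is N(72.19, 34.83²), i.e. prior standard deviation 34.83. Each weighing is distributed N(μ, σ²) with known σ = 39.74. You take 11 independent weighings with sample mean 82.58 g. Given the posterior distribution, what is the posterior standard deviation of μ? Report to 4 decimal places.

For Normal data with known variance σ², a Normal(μ₀, σ₀²) prior on μ is conjugate. Posterior precision = 1/σ₀² + n/σ²; posterior mean is the precision-weighted average of μ₀ and x̄.
σ₀² = 34.83² = 1213.1289, σ² = 39.74² = 1579.2676; σ² + n·σ₀² = 1579.2676 + 11·1213.1289 = 14923.6855.
Posterior precision = 1/σ₀² + n/σ² = 1/1213.1289 + 11/1579.2676 = (σ² + n·σ₀²)/(σ₀²σ²) = 14923.6855/(1213.1289·1579.2676); posterior variance σₙ² = σ₀²σ²/(σ² + n·σ₀²) = 1213.1289·1579.2676/14923.6855 = 128.376812.
Posterior SD = √σₙ² = √(1213.1289·1579.2676/14923.6855) = 11.3303.

11.3303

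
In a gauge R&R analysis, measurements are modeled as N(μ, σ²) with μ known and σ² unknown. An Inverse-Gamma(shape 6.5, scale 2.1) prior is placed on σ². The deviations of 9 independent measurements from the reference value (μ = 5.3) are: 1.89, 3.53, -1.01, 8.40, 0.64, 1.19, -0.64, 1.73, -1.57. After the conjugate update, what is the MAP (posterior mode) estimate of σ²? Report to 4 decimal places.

With known mean μ and an Inverse-Gamma(α, β) prior on σ², the Normal likelihood is conjugate: posterior is Inv-Gamma(α + n/2, β + Σ(xᵢ−μ)²/2).
Σ(xᵢ−μ)² = (1.89)² + (3.53)² + (-1.01)² + (8.40)² + (0.64)² + (1.19)² + (-0.64)² + (1.73)² + (-1.57)² = 95.3062.
Posterior: Inv-Gamma(6.5 + 9/2, 2.1 + 95.3062/2) = Inv-Gamma(11.00, 49.75310).
Mode = β/(α+1) = 49.75310/12.00 = 4.1461.

4.1461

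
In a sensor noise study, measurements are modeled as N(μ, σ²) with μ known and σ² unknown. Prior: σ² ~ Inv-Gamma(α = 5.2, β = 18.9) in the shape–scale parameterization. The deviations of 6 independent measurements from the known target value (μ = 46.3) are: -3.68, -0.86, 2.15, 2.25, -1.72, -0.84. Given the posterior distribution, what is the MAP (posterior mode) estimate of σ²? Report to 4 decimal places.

3.5560

With known mean μ and an Inverse-Gamma(α, β) prior on σ², the Normal likelihood is conjugate: posterior is Inv-Gamma(α + n/2, β + Σ(xᵢ−μ)²/2).
Σ(xᵢ−μ)² = (-3.68)² + (-0.86)² + (2.15)² + (2.25)² + (-1.72)² + (-0.84)² = 27.6310.
Posterior: Inv-Gamma(5.2 + 6/2, 18.9 + 27.6310/2) = Inv-Gamma(8.20, 32.71550).
Mode = β/(α+1) = 32.71550/9.20 = 3.5560.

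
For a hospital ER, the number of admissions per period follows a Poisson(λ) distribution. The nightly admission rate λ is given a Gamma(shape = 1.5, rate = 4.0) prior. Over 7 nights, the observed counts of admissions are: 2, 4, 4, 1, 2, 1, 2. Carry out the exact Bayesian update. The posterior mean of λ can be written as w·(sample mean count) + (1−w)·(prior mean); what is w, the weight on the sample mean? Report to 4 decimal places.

With a Gamma(shape α, rate β) prior, the Poisson likelihood is conjugate: the posterior is Gamma(α + ΣXᵢ, β + n).
Posterior mean = (α₀+S)/(β₀+n) = [n/(β₀+n)]·(S/n) + [β₀/(β₀+n)]·(α₀/β₀), so only n and β₀ enter the weight.
Weight on data w = n/(β₀+n) = 7/(4.0+7) = 7/11.0 = 0.6364.

0.6364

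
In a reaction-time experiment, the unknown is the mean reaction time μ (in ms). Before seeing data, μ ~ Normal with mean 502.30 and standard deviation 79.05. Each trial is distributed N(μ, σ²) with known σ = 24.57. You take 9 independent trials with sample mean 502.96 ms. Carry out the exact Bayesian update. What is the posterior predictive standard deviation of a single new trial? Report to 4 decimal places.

For Normal data with known variance σ², a Normal(μ₀, σ₀²) prior on μ is conjugate. Posterior precision = 1/σ₀² + n/σ²; posterior mean is the precision-weighted average of μ₀ and x̄.
σ₀² = 79.05² = 6248.9025, σ² = 24.57² = 603.6849; σ² + n·σ₀² = 603.6849 + 9·6248.9025 = 56843.8074.
Posterior precision = 1/σ₀² + n/σ² = 1/6248.9025 + 9/603.6849 = (σ² + n·σ₀²)/(σ₀²σ²) = 56843.8074/(6248.9025·603.6849); posterior variance σₙ² = σ₀²σ²/(σ² + n·σ₀²) = 6248.9025·603.6849/56843.8074 = 66.363747.
Predictive variance for one new observation = σₙ² + σ² = 6248.9025·603.6849/56843.8074 + 603.6849 = σ²·(σ₀² + 56843.8074)/56843.8074 = 603.6849·63092.7099/56843.8074 = 670.048647; SD = √(603.6849·63092.7099/56843.8074) = 25.8853.

25.8853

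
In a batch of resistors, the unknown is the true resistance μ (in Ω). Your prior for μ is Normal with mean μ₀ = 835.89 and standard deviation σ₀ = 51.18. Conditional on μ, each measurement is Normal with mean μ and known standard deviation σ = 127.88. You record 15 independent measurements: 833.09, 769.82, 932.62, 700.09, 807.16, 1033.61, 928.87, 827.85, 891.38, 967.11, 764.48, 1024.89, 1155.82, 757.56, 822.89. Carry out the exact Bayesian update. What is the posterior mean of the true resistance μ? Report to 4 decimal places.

867.8480

For Normal data with known variance σ², a Normal(μ₀, σ₀²) prior on μ is conjugate. Posterior precision = 1/σ₀² + n/σ²; posterior mean is the precision-weighted average of μ₀ and x̄.
Σxᵢ = 833.09 + 769.82 + 932.62 + 700.09 + 807.16 + 1033.61 + 928.87 + 827.85 + 891.38 + 967.11 + 764.48 + 1024.89 + 1155.82 + 757.56 + 822.89 = 13217.24, so n·x̄ = 13217.24.
σ₀² = 51.18² = 2619.3924, σ² = 127.88² = 16353.2944; σ² + n·σ₀² = 16353.2944 + 15·2619.3924 = 55644.1804.
Posterior mean = (μ₀/σ₀² + n·x̄/σ²)/(1/σ₀² + n/σ²) = (σ²·μ₀ + σ₀²·n·x̄)/(σ² + n·σ₀²) = (16353.2944·835.89 + 2619.3924·13217.24)/55644.1804 = 48290693.260992/55644.1804 = 867.8480.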